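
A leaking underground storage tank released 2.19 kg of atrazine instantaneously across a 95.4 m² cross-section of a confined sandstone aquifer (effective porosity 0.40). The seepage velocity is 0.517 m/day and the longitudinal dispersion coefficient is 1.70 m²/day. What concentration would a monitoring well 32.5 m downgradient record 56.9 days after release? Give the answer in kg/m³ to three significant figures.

For an instantaneous plane source, C(x,t) = M/(n_e·A·√(4πDt)) · exp(−(x−vt)²/(4Dt)), with n_e·A the pore (flow) area.
Plume center vt = 0.517 × 56.9 = 29.4173 m, so the well at 32.5 m is 3.0827 m downgradient of the peak.
√(4πDt) = 34.86 m, giving peak height M/(n_e·A·√(4πDt)) = 2.19/(0.40 × 95.4 × 34.86) = 0.001646 kg/m³.
(x−vt)²/(4Dt) = (3.0827)²/(4 × 1.70 × 56.9) = 0.02456; exp(−0.02456) = 0.9757.
C = 0.001646 × 0.9757 = 0.00161 kg/m³.

0.00161 kg/m³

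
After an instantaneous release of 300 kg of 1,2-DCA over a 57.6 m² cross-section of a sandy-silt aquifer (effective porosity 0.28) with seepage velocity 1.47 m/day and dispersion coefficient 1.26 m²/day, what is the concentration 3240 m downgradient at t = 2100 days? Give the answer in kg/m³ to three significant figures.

0.0112 kg/m³

For an instantaneous plane source, C(x,t) = M/(n_e·A·√(4πDt)) · exp(−(x−vt)²/(4Dt)), with n_e·A the pore (flow) area.
Plume center vt = 1.47 × 2100 = 3087 m, so the well at 3240 m is 153 m downgradient of the peak.
√(4πDt) = 182.3 m, giving peak height M/(n_e·A·√(4πDt)) = 300/(0.28 × 57.6 × 182.3) = 0.1020 kg/m³.
(x−vt)²/(4Dt) = (153)²/(4 × 1.26 × 2100) = 2.212; exp(−2.212) = 0.1095.
C = 0.1020 × 0.1095 = 0.0112 kg/m³.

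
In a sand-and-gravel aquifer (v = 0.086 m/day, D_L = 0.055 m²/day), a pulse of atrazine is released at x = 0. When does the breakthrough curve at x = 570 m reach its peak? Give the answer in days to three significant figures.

6620 days

For the 1D instantaneous-source solution, setting ∂C/∂t = 0 at fixed x gives v²t² + 2Dt − x² = 0, so t = (√(D² + v²x²) − D)/v².
√(D² + v²x²) = √(0.055² + 0.086² × 570²) = 49.02; v² = 0.007396.
t = (49.02 − 0.055)/0.007396 = 6620 days (vs. the pure-advection estimate x/v = 6630 d).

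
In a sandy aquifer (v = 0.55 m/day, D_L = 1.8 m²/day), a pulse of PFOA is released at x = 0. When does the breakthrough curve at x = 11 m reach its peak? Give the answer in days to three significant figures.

14.9 days

For the 1D instantaneous-source solution, setting ∂C/∂t = 0 at fixed x gives v²t² + 2Dt − x² = 0, so t = (√(D² + v²x²) − D)/v².
√(D² + v²x²) = √(1.8² + 0.55² × 11²) = 6.312; v² = 0.3025.
t = (6.312 − 1.8)/0.3025 = 14.9 days (vs. the pure-advection estimate x/v = 20.0 d).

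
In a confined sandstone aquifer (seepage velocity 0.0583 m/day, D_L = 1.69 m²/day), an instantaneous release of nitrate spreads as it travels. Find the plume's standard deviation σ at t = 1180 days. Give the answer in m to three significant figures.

63.2 m

Dispersive spreading gives a Gaussian with σ² = 2Dt; advection only shifts the center.
σ = √(2 × 1.69 × 1180) = 63.2 m.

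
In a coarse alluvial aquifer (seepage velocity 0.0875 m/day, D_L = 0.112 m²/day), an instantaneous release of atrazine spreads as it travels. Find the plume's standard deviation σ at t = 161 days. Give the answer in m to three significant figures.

Dispersive spreading gives a Gaussian with σ² = 2Dt; advection only shifts the center.
σ = √(2 × 0.112 × 161) = 6.01 m.

6.01 m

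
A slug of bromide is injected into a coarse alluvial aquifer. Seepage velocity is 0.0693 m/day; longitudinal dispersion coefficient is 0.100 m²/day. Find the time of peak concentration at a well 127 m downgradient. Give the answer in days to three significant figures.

For the 1D instantaneous-source solution, setting ∂C/∂t = 0 at fixed x gives v²t² + 2Dt − x² = 0, so t = (√(D² + v²x²) − D)/v².
√(D² + v²x²) = √(0.100² + 0.0693² × 127²) = 8.802; v² = 0.00480249.
t = (8.802 − 0.100)/0.00480249 = 1810 days (vs. the pure-advection estimate x/v = 1830 d).

1810 days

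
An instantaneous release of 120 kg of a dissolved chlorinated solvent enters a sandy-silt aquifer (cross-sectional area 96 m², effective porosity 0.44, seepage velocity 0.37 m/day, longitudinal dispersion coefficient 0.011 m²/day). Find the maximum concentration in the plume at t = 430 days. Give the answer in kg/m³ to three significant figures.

The peak of an instantaneous 1D plume sits at x = vt; there the Gaussian factor is 1 and C_max = M/(n_e·A·√(4πDt)), where n_e·A is the pore area the mass is dissolved in.
√(4πDt) = √(4π × 0.011 × 430) = 7.710 m, so C_max = 120/(0.44 × 96 × 7.710) = 0.368 kg/m³.

0.368 kg/m³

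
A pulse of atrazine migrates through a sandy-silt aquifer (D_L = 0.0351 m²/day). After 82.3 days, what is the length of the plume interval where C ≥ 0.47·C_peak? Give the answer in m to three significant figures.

5.91 m

The plume is Gaussian with σ = √(2Dt) = √(2 × 0.0351 × 82.3) = 2.404 m.
C/C_peak = exp(−Δx²/(2σ²)) = 0.47 ⇒ Δx = σ·√(−2 ln 0.47) = 2.404 × 1.229 = 2.955 m.
Width = 2Δx = 5.91 m.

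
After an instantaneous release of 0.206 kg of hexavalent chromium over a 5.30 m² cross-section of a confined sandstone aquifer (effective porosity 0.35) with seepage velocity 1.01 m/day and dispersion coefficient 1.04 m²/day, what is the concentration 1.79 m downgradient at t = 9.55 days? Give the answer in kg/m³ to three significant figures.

For an instantaneous plane source, C(x,t) = M/(n_e·A·√(4πDt)) · exp(−(x−vt)²/(4Dt)), with n_e·A the pore (flow) area.
Plume center vt = 1.01 × 9.55 = 9.6455 m, so the well at 1.79 m is 7.8555 m upgradient of the peak.
√(4πDt) = 11.17 m, giving peak height M/(n_e·A·√(4πDt)) = 0.206/(0.35 × 5.30 × 11.17) = 0.009942 kg/m³.
(x−vt)²/(4Dt) = (-7.8555)²/(4 × 1.04 × 9.55) = 1.553; exp(−1.553) = 0.2116.
C = 0.009942 × 0.2116 = 0.00210 kg/m³.

0.00210 kg/m³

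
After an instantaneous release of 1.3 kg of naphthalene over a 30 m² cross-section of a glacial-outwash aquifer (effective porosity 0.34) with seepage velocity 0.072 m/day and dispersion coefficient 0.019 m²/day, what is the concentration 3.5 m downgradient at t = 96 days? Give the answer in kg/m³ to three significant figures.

0.00540 kg/m³

For an instantaneous plane source, C(x,t) = M/(n_e·A·√(4πDt)) · exp(−(x−vt)²/(4Dt)), with n_e·A the pore (flow) area.
Plume center vt = 0.072 × 96 = 6.912 m, so the well at 3.5 m is 3.412 m upgradient of the peak.
√(4πDt) = 4.788 m, giving peak height M/(n_e·A·√(4πDt)) = 1.3/(0.34 × 30 × 4.788) = 0.02662 kg/m³.
(x−vt)²/(4Dt) = (-3.412)²/(4 × 0.019 × 96) = 1.596; exp(−1.596) = 0.2027.
C = 0.02662 × 0.2027 = 0.00540 kg/m³.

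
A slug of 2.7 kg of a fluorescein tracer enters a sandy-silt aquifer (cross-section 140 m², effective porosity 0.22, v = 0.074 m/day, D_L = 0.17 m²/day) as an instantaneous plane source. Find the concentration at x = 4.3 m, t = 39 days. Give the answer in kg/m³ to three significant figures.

For an instantaneous plane source, C(x,t) = M/(n_e·A·√(4πDt)) · exp(−(x−vt)²/(4Dt)), with n_e·A the pore (flow) area.
Plume center vt = 0.074 × 39 = 2.886 m, so the well at 4.3 m is 1.414 m downgradient of the peak.
√(4πDt) = 9.128 m, giving peak height M/(n_e·A·√(4πDt)) = 2.7/(0.22 × 140 × 9.128) = 0.009604 kg/m³.
(x−vt)²/(4Dt) = (1.414)²/(4 × 0.17 × 39) = 0.07539; exp(−0.07539) = 0.9274.
C = 0.009604 × 0.9274 = 0.00891 kg/m³.

0.00891 kg/m³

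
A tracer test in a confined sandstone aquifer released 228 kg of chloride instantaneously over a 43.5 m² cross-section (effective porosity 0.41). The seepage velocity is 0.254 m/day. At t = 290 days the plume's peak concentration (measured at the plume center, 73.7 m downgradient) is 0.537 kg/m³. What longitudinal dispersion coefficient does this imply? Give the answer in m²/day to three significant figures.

At the plume center C_max = M/(n_e·A·√(4πDt)), so D = M²/(4πt·(n_e·A·C_max)²).
n_e·A·C_max = 0.41 × 43.5 × 0.537 = 9.577 kg/m.
D = 228²/(4π × 290 × 9.577²) = 0.156 m²/day.

0.156 m²/day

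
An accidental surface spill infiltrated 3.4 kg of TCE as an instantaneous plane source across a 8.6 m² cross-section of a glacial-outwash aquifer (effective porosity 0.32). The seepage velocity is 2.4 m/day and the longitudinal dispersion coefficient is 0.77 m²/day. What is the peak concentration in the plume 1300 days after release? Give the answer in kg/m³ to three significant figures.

0.0110 kg/m³

The peak of an instantaneous 1D plume sits at x = vt; there the Gaussian factor is 1 and C_max = M/(n_e·A·√(4πDt)), where n_e·A is the pore area the mass is dissolved in.
√(4πDt) = √(4π × 0.77 × 1300) = 112.2 m, so C_max = 3.4/(0.32 × 8.6 × 112.2) = 0.0110 kg/m³.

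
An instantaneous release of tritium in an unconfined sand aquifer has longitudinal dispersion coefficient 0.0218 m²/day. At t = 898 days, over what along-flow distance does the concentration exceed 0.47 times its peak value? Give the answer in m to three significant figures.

15.4 m

The plume is Gaussian with σ = √(2Dt) = √(2 × 0.0218 × 898) = 6.257 m.
C/C_peak = exp(−Δx²/(2σ²)) = 0.47 ⇒ Δx = σ·√(−2 ln 0.47) = 6.257 × 1.229 = 7.690 m.
Width = 2Δx = 15.4 m.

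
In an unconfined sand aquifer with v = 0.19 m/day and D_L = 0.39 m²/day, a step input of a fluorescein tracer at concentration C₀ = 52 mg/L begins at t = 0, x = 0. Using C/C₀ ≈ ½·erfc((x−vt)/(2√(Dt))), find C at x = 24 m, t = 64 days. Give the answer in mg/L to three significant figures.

2.44 mg/L

For a continuous step input, C/C₀ ≈ ½·erfc((x−vt)/(2√(Dt))).
vt = 0.19 × 64 = 12.16 m and 2√(Dt) = 2√(0.39 × 64) = 9.992 m.
Argument (x−vt)/(2√(Dt)) = (24 − 12.16)/9.992 = 1.185; ½·erfc(1.185) = 0.04688.
C = 52 × 0.04688 = 2.44 mg/L.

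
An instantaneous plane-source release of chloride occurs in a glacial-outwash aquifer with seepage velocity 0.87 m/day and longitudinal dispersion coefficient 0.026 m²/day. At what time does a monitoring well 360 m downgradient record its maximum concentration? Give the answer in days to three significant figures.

For the 1D instantaneous-source solution, setting ∂C/∂t = 0 at fixed x gives v²t² + 2Dt − x² = 0, so t = (√(D² + v²x²) − D)/v².
√(D² + v²x²) = √(0.026² + 0.87² × 360²) = 313.2; v² = 0.7569.
t = (313.2 − 0.026)/0.7569 = 414 days (vs. the pure-advection estimate x/v = 414 d).

414 days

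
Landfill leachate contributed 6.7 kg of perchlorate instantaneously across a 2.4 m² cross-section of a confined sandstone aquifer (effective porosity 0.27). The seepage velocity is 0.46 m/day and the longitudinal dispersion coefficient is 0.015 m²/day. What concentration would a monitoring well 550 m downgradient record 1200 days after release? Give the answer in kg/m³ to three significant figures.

For an instantaneous plane source, C(x,t) = M/(n_e·A·√(4πDt)) · exp(−(x−vt)²/(4Dt)), with n_e·A the pore (flow) area.
Plume center vt = 0.46 × 1200 = 552 m, so the well at 550 m is 2 m upgradient of the peak.
√(4πDt) = 15.04 m, giving peak height M/(n_e·A·√(4πDt)) = 6.7/(0.27 × 2.4 × 15.04) = 0.6875 kg/m³.
(x−vt)²/(4Dt) = (-2)²/(4 × 0.015 × 1200) = 0.05556; exp(−0.05556) = 0.9460.
C = 0.6875 × 0.9460 = 0.650 kg/m³.

0.650 kg/m³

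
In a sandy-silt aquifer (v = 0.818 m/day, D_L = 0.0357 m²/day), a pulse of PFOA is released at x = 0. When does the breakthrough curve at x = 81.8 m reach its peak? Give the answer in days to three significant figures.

99.9 days

For the 1D instantaneous-source solution, setting ∂C/∂t = 0 at fixed x gives v²t² + 2Dt − x² = 0, so t = (√(D² + v²x²) − D)/v².
√(D² + v²x²) = √(0.0357² + 0.818² × 81.8²) = 66.91; v² = 0.669124.
t = (66.91 − 0.0357)/0.669124 = 99.9 days (vs. the pure-advection estimate x/v = 100 d).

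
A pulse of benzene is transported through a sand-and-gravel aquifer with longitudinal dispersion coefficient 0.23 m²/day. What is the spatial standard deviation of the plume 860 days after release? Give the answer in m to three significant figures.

19.9 m

Dispersive spreading gives a Gaussian with σ² = 2Dt; advection only shifts the center.
σ = √(2 × 0.23 × 860) = 19.9 m.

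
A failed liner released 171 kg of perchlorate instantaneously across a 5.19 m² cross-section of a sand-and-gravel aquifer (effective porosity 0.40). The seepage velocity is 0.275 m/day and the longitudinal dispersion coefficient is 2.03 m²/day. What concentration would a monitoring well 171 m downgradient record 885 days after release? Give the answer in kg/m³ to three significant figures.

0.264 kg/m³

For an instantaneous plane source, C(x,t) = M/(n_e·A·√(4πDt)) · exp(−(x−vt)²/(4Dt)), with n_e·A the pore (flow) area.
Plume center vt = 0.275 × 885 = 243.375 m, so the well at 171 m is 72.375 m upgradient of the peak.
√(4πDt) = 150.3 m, giving peak height M/(n_e·A·√(4πDt)) = 171/(0.40 × 5.19 × 150.3) = 0.5480 kg/m³.
(x−vt)²/(4Dt) = (-72.375)²/(4 × 2.03 × 885) = 0.7289; exp(−0.7289) = 0.4824.
C = 0.5480 × 0.4824 = 0.264 kg/m³.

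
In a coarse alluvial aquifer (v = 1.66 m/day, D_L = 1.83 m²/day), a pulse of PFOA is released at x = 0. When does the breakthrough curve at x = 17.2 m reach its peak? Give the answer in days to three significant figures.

For the 1D instantaneous-source solution, setting ∂C/∂t = 0 at fixed x gives v²t² + 2Dt − x² = 0, so t = (√(D² + v²x²) − D)/v².
√(D² + v²x²) = √(1.83² + 1.66² × 17.2²) = 28.61; v² = 2.7556.
t = (28.61 − 1.83)/2.7556 = 9.72 days (vs. the pure-advection estimate x/v = 10.4 d).

9.72 days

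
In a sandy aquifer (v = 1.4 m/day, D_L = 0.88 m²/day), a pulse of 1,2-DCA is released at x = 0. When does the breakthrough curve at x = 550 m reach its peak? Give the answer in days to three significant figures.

392 days

For the 1D instantaneous-source solution, setting ∂C/∂t = 0 at fixed x gives v²t² + 2Dt − x² = 0, so t = (√(D² + v²x²) − D)/v².
√(D² + v²x²) = √(0.88² + 1.4² × 550²) = 770.0; v² = 1.96.
t = (770.0 − 0.88)/1.96 = 392 days (vs. the pure-advection estimate x/v = 393 d).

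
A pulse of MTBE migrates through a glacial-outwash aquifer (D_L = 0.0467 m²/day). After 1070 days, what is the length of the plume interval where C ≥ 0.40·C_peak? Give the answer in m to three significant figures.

The plume is Gaussian with σ = √(2Dt) = √(2 × 0.0467 × 1070) = 9.997 m.
C/C_peak = exp(−Δx²/(2σ²)) = 0.40 ⇒ Δx = σ·√(−2 ln 0.40) = 9.997 × 1.354 = 13.54 m.
Width = 2Δx = 27.1 m.

27.1 m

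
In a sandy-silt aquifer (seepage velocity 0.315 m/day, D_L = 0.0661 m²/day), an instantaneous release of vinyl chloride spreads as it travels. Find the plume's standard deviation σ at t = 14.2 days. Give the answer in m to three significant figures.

1.37 m

Dispersive spreading gives a Gaussian with σ² = 2Dt; advection only shifts the center.
σ = √(2 × 0.0661 × 14.2) = 1.37 m.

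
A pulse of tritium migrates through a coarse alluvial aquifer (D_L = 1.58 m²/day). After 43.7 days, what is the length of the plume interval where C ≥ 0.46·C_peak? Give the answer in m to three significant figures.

29.3 m

The plume is Gaussian with σ = √(2Dt) = √(2 × 1.58 × 43.7) = 11.75 m.
C/C_peak = exp(−Δx²/(2σ²)) = 0.46 ⇒ Δx = σ·√(−2 ln 0.46) = 11.75 × 1.246 = 14.64 m.
Width = 2Δx = 29.3 m.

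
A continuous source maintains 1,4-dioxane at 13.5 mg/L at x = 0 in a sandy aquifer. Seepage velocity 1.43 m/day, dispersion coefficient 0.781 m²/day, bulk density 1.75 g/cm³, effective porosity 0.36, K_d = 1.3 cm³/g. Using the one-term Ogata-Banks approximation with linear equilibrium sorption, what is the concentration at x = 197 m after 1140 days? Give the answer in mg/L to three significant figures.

Retardation factor R = 1 + ρ_b·K_d/n = 1 + 1.75 × 1.3/0.36 = 7.319.
Sorption retards both mechanisms: v_R = v/R = 0.1954 m/day, D_R = D/R = 0.1067 m²/day.
v_R·t = 0.1954 × 1140 = 222.756 m; 2√(D_R t) = 22.06 m; argument = (197 − 222.756)/22.06 = -1.168.
C = C₀ × ½·erfc(-1.168) = 13.5 × 0.9507 = 12.8 mg/L.

12.8 mg/L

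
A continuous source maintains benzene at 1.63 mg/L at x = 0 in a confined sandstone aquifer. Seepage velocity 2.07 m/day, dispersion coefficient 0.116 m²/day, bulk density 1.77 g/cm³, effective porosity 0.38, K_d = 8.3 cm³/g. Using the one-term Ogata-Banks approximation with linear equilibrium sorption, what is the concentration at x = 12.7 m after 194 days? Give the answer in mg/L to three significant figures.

0.0128 mg/L

Retardation factor R = 1 + ρ_b·K_d/n = 1 + 1.77 × 8.3/0.38 = 39.66.
Sorption retards both mechanisms: v_R = v/R = 0.05219 m/day, D_R = D/R = 0.002925 m²/day.
v_R·t = 0.05219 × 194 = 10.12486 m; 2√(D_R t) = 1.507 m; argument = (12.7 − 10.12486)/1.507 = 1.709.
C = C₀ × ½·erfc(1.709) = 1.63 × 0.007827 = 0.0128 mg/L.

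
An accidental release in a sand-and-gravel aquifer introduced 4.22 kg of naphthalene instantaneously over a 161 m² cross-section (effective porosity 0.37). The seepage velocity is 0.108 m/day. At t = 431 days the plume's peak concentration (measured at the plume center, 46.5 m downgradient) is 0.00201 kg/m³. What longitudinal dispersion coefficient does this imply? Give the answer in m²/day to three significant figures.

0.229 m²/day

At the plume center C_max = M/(n_e·A·√(4πDt)), so D = M²/(4πt·(n_e·A·C_max)²).
n_e·A·C_max = 0.37 × 161 × 0.00201 = 0.1197 kg/m.
D = 4.22²/(4π × 431 × 0.1197²) = 0.229 m²/day.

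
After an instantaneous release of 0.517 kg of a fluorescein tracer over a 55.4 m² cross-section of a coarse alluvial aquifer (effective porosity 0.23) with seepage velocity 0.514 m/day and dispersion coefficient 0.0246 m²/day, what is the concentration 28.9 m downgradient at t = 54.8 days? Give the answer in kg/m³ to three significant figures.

0.00892 kg/m³

For an instantaneous plane source, C(x,t) = M/(n_e·A·√(4πDt)) · exp(−(x−vt)²/(4Dt)), with n_e·A the pore (flow) area.
Plume center vt = 0.514 × 54.8 = 28.1672 m, so the well at 28.9 m is 0.7328 m downgradient of the peak.
√(4πDt) = 4.116 m, giving peak height M/(n_e·A·√(4πDt)) = 0.517/(0.23 × 55.4 × 4.116) = 0.009858 kg/m³.
(x−vt)²/(4Dt) = (0.7328)²/(4 × 0.0246 × 54.8) = 0.09959; exp(−0.09959) = 0.9052.
C = 0.009858 × 0.9052 = 0.00892 kg/m³.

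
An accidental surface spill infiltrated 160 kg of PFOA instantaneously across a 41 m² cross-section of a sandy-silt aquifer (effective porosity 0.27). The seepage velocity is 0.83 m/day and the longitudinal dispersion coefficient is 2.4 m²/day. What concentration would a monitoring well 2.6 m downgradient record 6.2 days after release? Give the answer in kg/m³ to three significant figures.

0.948 kg/m³

For an instantaneous plane source, C(x,t) = M/(n_e·A·√(4πDt)) · exp(−(x−vt)²/(4Dt)), with n_e·A the pore (flow) area.
Plume center vt = 0.83 × 6.2 = 5.146 m, so the well at 2.6 m is 2.546 m upgradient of the peak.
√(4πDt) = 13.67 m, giving peak height M/(n_e·A·√(4πDt)) = 160/(0.27 × 41 × 13.67) = 1.057 kg/m³.
(x−vt)²/(4Dt) = (-2.546)²/(4 × 2.4 × 6.2) = 0.1089; exp(−0.1089) = 0.8968.
C = 1.057 × 0.8968 = 0.948 kg/m³.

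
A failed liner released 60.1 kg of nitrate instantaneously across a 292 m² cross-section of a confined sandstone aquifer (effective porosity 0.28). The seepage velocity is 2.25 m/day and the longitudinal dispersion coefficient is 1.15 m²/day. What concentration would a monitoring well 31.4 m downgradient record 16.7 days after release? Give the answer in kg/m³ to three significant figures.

For an instantaneous plane source, C(x,t) = M/(n_e·A·√(4πDt)) · exp(−(x−vt)²/(4Dt)), with n_e·A the pore (flow) area.
Plume center vt = 2.25 × 16.7 = 37.575 m, so the well at 31.4 m is 6.175 m upgradient of the peak.
√(4πDt) = 15.54 m, giving peak height M/(n_e·A·√(4πDt)) = 60.1/(0.28 × 292 × 15.54) = 0.04730 kg/m³.
(x−vt)²/(4Dt) = (-6.175)²/(4 × 1.15 × 16.7) = 0.4964; exp(−0.4964) = 0.6087.
C = 0.04730 × 0.6087 = 0.0288 kg/m³.

0.0288 kg/m³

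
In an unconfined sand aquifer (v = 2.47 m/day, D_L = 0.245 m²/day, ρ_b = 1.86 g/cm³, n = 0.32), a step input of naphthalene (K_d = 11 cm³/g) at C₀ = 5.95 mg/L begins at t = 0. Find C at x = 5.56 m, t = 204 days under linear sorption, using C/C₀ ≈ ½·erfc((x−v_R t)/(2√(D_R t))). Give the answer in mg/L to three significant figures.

Retardation factor R = 1 + ρ_b·K_d/n = 1 + 1.86 × 11/0.32 = 64.94.
Sorption retards both mechanisms: v_R = v/R = 0.03804 m/day, D_R = D/R = 0.003773 m²/day.
v_R·t = 0.03804 × 204 = 7.76016 m; 2√(D_R t) = 1.755 m; argument = (5.56 − 7.76016)/1.755 = -1.254.
C = C₀ × ½·erfc(-1.254) = 5.95 × 0.9619 = 5.72 mg/L.

5.72 mg/L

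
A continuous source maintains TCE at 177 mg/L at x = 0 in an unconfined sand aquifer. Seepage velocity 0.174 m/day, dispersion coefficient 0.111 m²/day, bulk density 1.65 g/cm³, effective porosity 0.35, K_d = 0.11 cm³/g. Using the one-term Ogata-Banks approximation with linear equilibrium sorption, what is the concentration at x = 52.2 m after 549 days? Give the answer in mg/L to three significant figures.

156 mg/L

Retardation factor R = 1 + ρ_b·K_d/n = 1 + 1.65 × 0.11/0.35 = 1.519.
Sorption retards both mechanisms: v_R = v/R = 0.1145 m/day, D_R = D/R = 0.07307 m²/day.
v_R·t = 0.1145 × 549 = 62.8605 m; 2√(D_R t) = 12.67 m; argument = (52.2 − 62.8605)/12.67 = -0.8414.
C = C₀ × ½·erfc(-0.8414) = 177 × 0.8830 = 156 mg/L.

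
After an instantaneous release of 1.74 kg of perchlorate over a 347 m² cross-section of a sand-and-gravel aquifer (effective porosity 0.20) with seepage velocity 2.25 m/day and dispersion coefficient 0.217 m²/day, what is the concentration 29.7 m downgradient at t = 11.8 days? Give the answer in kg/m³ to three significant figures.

0.00168 kg/m³

For an instantaneous plane source, C(x,t) = M/(n_e·A·√(4πDt)) · exp(−(x−vt)²/(4Dt)), with n_e·A the pore (flow) area.
Plume center vt = 2.25 × 11.8 = 26.55 m, so the well at 29.7 m is 3.15 m downgradient of the peak.
√(4πDt) = 5.673 m, giving peak height M/(n_e·A·√(4πDt)) = 1.74/(0.20 × 347 × 5.673) = 0.004420 kg/m³.
(x−vt)²/(4Dt) = (3.15)²/(4 × 0.217 × 11.8) = 0.9688; exp(−0.9688) = 0.3795.
C = 0.004420 × 0.3795 = 0.00168 kg/m³.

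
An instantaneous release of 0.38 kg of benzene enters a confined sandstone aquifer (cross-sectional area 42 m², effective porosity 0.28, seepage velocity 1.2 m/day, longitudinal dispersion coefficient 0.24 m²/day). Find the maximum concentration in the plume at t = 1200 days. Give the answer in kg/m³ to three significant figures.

0.000537 kg/m³

The peak of an instantaneous 1D plume sits at x = vt; there the Gaussian factor is 1 and C_max = M/(n_e·A·√(4πDt)), where n_e·A is the pore area the mass is dissolved in.
√(4πDt) = √(4π × 0.24 × 1200) = 60.16 m, so C_max = 0.38/(0.28 × 42 × 60.16) = 0.000537 kg/m³.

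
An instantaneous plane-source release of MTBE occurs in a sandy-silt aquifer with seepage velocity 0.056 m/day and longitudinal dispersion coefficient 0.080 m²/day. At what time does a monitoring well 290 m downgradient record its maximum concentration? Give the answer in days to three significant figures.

5150 days

For the 1D instantaneous-source solution, setting ∂C/∂t = 0 at fixed x gives v²t² + 2Dt − x² = 0, so t = (√(D² + v²x²) − D)/v².
√(D² + v²x²) = √(0.080² + 0.056² × 290²) = 16.24; v² = 0.003136.
t = (16.24 − 0.080)/0.003136 = 5150 days (vs. the pure-advection estimate x/v = 5180 d).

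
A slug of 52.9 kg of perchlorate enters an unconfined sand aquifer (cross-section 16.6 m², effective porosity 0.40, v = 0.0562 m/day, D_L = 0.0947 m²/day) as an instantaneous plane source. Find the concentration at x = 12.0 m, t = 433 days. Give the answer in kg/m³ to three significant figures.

0.139 kg/m³

For an instantaneous plane source, C(x,t) = M/(n_e·A·√(4πDt)) · exp(−(x−vt)²/(4Dt)), with n_e·A the pore (flow) area.
Plume center vt = 0.0562 × 433 = 24.3346 m, so the well at 12.0 m is 12.3346 m upgradient of the peak.
√(4πDt) = 22.70 m, giving peak height M/(n_e·A·√(4πDt)) = 52.9/(0.40 × 16.6 × 22.70) = 0.3510 kg/m³.
(x−vt)²/(4Dt) = (-12.3346)²/(4 × 0.0947 × 433) = 0.9276; exp(−0.9276) = 0.3955.
C = 0.3510 × 0.3955 = 0.139 kg/m³.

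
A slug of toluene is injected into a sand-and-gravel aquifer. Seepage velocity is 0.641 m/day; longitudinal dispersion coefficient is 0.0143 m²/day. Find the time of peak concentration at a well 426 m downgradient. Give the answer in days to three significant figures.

For the 1D instantaneous-source solution, setting ∂C/∂t = 0 at fixed x gives v²t² + 2Dt − x² = 0, so t = (√(D² + v²x²) − D)/v².
√(D² + v²x²) = √(0.0143² + 0.641² × 426²) = 273.1; v² = 0.410881.
t = (273.1 − 0.0143)/0.410881 = 665 days (vs. the pure-advection estimate x/v = 665 d).

665 days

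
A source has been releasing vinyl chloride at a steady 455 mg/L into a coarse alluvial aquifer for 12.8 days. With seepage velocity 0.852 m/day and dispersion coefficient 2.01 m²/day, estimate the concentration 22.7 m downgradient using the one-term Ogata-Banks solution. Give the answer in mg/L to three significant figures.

For a continuous step input, C/C₀ ≈ ½·erfc((x−vt)/(2√(Dt))).
vt = 0.852 × 12.8 = 10.9056 m and 2√(Dt) = 2√(2.01 × 12.8) = 10.14 m.
Argument (x−vt)/(2√(Dt)) = (22.7 − 10.9056)/10.14 = 1.163; ½·erfc(1.163) = 0.05001.
C = 455 × 0.05001 = 22.8 mg/L.

22.8 mg/L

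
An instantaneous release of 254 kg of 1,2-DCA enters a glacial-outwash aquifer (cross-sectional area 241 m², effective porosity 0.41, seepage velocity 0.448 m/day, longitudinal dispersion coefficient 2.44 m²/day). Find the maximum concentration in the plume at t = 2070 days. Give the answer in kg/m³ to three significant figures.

0.0102 kg/m³

The peak of an instantaneous 1D plume sits at x = vt; there the Gaussian factor is 1 and C_max = M/(n_e·A·√(4πDt)), where n_e·A is the pore area the mass is dissolved in.
√(4πDt) = √(4π × 2.44 × 2070) = 251.9 m, so C_max = 254/(0.41 × 241 × 251.9) = 0.0102 kg/m³.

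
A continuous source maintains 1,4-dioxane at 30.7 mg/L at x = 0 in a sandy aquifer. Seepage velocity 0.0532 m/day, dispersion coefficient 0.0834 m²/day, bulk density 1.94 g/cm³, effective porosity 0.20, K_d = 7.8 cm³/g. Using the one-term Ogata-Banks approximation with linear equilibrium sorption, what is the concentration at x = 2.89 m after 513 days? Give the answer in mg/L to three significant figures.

0.253 mg/L

Retardation factor R = 1 + ρ_b·K_d/n = 1 + 1.94 × 7.8/0.20 = 76.66.
Sorption retards both mechanisms: v_R = v/R = 0.0006940 m/day, D_R = D/R = 0.001088 m²/day.
v_R·t = 0.0006940 × 513 = 0.356022 m; 2√(D_R t) = 1.494 m; argument = (2.89 − 0.356022)/1.494 = 1.696.
C = C₀ × ½·erfc(1.696) = 30.7 × 0.008231 = 0.253 mg/L.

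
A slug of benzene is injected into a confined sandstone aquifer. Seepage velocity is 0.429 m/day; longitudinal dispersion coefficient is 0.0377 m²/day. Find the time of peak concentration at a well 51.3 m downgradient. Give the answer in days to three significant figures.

119 days

For the 1D instantaneous-source solution, setting ∂C/∂t = 0 at fixed x gives v²t² + 2Dt − x² = 0, so t = (√(D² + v²x²) − D)/v².
√(D² + v²x²) = √(0.0377² + 0.429² × 51.3²) = 22.01; v² = 0.184041.
t = (22.01 − 0.0377)/0.184041 = 119 days (vs. the pure-advection estimate x/v = 120 d).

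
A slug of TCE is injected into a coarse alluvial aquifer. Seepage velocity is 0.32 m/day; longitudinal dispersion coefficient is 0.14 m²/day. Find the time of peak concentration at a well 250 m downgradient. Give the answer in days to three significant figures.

780 days

For the 1D instantaneous-source solution, setting ∂C/∂t = 0 at fixed x gives v²t² + 2Dt − x² = 0, so t = (√(D² + v²x²) − D)/v².
√(D² + v²x²) = √(0.14² + 0.32² × 250²) = 80.00; v² = 0.1024.
t = (80.00 − 0.14)/0.1024 = 780 days (vs. the pure-advection estimate x/v = 781 d).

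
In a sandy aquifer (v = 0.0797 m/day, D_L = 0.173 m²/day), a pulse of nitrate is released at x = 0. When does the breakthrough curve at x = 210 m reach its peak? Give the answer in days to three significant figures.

2610 days

For the 1D instantaneous-source solution, setting ∂C/∂t = 0 at fixed x gives v²t² + 2Dt − x² = 0, so t = (√(D² + v²x²) − D)/v².
√(D² + v²x²) = √(0.173² + 0.0797² × 210²) = 16.74; v² = 0.00635209.
t = (16.74 − 0.173)/0.00635209 = 2610 days (vs. the pure-advection estimate x/v = 2630 d).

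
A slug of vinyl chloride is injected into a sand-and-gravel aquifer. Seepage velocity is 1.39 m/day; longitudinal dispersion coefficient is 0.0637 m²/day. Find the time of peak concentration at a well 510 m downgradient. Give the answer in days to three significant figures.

For the 1D instantaneous-source solution, setting ∂C/∂t = 0 at fixed x gives v²t² + 2Dt − x² = 0, so t = (√(D² + v²x²) − D)/v².
√(D² + v²x²) = √(0.0637² + 1.39² × 510²) = 708.9; v² = 1.9321.
t = (708.9 − 0.0637)/1.9321 = 367 days (vs. the pure-advection estimate x/v = 367 d).

367 days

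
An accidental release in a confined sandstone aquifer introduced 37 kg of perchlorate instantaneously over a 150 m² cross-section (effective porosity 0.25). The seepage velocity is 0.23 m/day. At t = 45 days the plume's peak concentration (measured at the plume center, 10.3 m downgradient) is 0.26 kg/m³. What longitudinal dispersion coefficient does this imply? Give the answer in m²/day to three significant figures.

0.0255 m²/day

At the plume center C_max = M/(n_e·A·√(4πDt)), so D = M²/(4πt·(n_e·A·C_max)²).
n_e·A·C_max = 0.25 × 150 × 0.26 = 9.750 kg/m.
D = 37²/(4π × 45 × 9.750²) = 0.0255 m²/day.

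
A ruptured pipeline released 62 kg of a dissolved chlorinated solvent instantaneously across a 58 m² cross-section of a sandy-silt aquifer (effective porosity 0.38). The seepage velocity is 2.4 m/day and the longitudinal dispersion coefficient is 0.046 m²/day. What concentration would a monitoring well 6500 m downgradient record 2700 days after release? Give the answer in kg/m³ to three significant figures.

0.0318 kg/m³

For an instantaneous plane source, C(x,t) = M/(n_e·A·√(4πDt)) · exp(−(x−vt)²/(4Dt)), with n_e·A the pore (flow) area.
Plume center vt = 2.4 × 2700 = 6480 m, so the well at 6500 m is 20 m downgradient of the peak.
√(4πDt) = 39.51 m, giving peak height M/(n_e·A·√(4πDt)) = 62/(0.38 × 58 × 39.51) = 0.07120 kg/m³.
(x−vt)²/(4Dt) = (20)²/(4 × 0.046 × 2700) = 0.8052; exp(−0.8052) = 0.4470.
C = 0.07120 × 0.4470 = 0.0318 kg/m³.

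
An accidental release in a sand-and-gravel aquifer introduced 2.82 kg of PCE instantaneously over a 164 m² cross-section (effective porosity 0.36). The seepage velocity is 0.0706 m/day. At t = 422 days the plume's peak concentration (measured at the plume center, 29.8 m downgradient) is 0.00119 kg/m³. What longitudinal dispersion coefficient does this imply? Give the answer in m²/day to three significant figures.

0.304 m²/day

At the plume center C_max = M/(n_e·A·√(4πDt)), so D = M²/(4πt·(n_e·A·C_max)²).
n_e·A·C_max = 0.36 × 164 × 0.00119 = 0.07026 kg/m.
D = 2.82²/(4π × 422 × 0.07026²) = 0.304 m²/day.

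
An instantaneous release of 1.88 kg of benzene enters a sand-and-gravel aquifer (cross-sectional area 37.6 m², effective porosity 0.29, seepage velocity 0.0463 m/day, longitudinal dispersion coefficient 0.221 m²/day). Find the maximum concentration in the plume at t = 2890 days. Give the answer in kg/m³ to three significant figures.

The peak of an instantaneous 1D plume sits at x = vt; there the Gaussian factor is 1 and C_max = M/(n_e·A·√(4πDt)), where n_e·A is the pore area the mass is dissolved in.
√(4πDt) = √(4π × 0.221 × 2890) = 89.59 m, so C_max = 1.88/(0.29 × 37.6 × 89.59) = 0.00192 kg/m³.

0.00192 kg/m³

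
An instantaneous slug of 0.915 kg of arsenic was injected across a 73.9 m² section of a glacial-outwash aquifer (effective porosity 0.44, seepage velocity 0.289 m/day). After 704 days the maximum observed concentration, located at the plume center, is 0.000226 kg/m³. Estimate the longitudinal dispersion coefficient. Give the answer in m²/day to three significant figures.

At the plume center C_max = M/(n_e·A·√(4πDt)), so D = M²/(4πt·(n_e·A·C_max)²).
n_e·A·C_max = 0.44 × 73.9 × 0.000226 = 0.007349 kg/m.
D = 0.915²/(4π × 704 × 0.007349²) = 1.75 m²/day.

1.75 m²/day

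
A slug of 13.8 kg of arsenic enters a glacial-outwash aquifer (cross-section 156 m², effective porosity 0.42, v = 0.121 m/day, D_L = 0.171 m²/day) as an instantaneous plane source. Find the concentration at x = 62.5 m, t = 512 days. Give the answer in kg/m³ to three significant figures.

For an instantaneous plane source, C(x,t) = M/(n_e·A·√(4πDt)) · exp(−(x−vt)²/(4Dt)), with n_e·A the pore (flow) area.
Plume center vt = 0.121 × 512 = 61.952 m, so the well at 62.5 m is 0.548 m downgradient of the peak.
√(4πDt) = 33.17 m, giving peak height M/(n_e·A·√(4πDt)) = 13.8/(0.42 × 156 × 33.17) = 0.006350 kg/m³.
(x−vt)²/(4Dt) = (0.548)²/(4 × 0.171 × 512) = 0.0008575; exp(−0.0008575) = 0.9991.
C = 0.006350 × 0.9991 = 0.00634 kg/m³.

0.00634 kg/m³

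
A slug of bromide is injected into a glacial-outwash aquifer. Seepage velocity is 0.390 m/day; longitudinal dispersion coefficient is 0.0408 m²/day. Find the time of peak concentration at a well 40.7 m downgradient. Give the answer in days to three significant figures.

104 days

For the 1D instantaneous-source solution, setting ∂C/∂t = 0 at fixed x gives v²t² + 2Dt − x² = 0, so t = (√(D² + v²x²) − D)/v².
√(D² + v²x²) = √(0.0408² + 0.390² × 40.7²) = 15.87; v² = 0.1521.
t = (15.87 − 0.0408)/0.1521 = 104 days (vs. the pure-advection estimate x/v = 104 d).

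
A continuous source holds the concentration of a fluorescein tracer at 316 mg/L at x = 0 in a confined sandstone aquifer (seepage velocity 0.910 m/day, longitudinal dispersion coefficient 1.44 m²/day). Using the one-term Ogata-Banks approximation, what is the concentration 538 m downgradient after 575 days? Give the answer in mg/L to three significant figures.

For a continuous step input, C/C₀ ≈ ½·erfc((x−vt)/(2√(Dt))).
vt = 0.910 × 575 = 523.25 m and 2√(Dt) = 2√(1.44 × 575) = 57.55 m.
Argument (x−vt)/(2√(Dt)) = (538 − 523.25)/57.55 = 0.2563; ½·erfc(0.2563) = 0.3585.
C = 316 × 0.3585 = 113 mg/L.

113 mg/L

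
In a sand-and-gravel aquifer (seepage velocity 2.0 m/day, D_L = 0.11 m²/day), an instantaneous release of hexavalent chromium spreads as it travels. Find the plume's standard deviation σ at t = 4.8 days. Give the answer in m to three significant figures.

1.03 m

Dispersive spreading gives a Gaussian with σ² = 2Dt; advection only shifts the center.
σ = √(2 × 0.11 × 4.8) = 1.03 m.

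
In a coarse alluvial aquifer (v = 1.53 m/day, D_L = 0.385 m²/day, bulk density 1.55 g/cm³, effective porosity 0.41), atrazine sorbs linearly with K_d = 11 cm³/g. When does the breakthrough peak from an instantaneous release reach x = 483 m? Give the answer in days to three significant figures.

13400 days

Retardation factor R = 1 + ρ_b·K_d/n = 1 + 1.55 × 11/0.41 = 42.59.
Sorption retards both mechanisms: v_R = v/R = 0.03592 m/day, D_R = D/R = 0.009040 m²/day.
Peak time from v_R²t² + 2D_R t − x² = 0: t = (√(D_R² + v_R²x²) − D_R)/v_R².
√(D_R² + v_R²x²) = √(0.009040² + 0.03592² × 483²) = 17.35; v_R² = 0.001290.
t = (17.35 − 0.009040)/0.001290 = 13400 days.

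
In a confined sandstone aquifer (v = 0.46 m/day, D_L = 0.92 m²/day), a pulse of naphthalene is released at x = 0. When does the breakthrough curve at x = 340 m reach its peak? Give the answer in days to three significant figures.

735 days

For the 1D instantaneous-source solution, setting ∂C/∂t = 0 at fixed x gives v²t² + 2Dt − x² = 0, so t = (√(D² + v²x²) − D)/v².
√(D² + v²x²) = √(0.92² + 0.46² × 340²) = 156.4; v² = 0.2116.
t = (156.4 − 0.92)/0.2116 = 735 days (vs. the pure-advection estimate x/v = 739 d).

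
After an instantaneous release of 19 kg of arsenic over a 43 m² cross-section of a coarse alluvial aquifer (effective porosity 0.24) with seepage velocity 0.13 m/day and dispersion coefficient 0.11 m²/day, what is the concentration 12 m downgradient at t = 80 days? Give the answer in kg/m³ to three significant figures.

0.163 kg/m³

For an instantaneous plane source, C(x,t) = M/(n_e·A·√(4πDt)) · exp(−(x−vt)²/(4Dt)), with n_e·A the pore (flow) area.
Plume center vt = 0.13 × 80 = 10.4 m, so the well at 12 m is 1.6 m downgradient of the peak.
√(4πDt) = 10.52 m, giving peak height M/(n_e·A·√(4πDt)) = 19/(0.24 × 43 × 10.52) = 0.1750 kg/m³.
(x−vt)²/(4Dt) = (1.6)²/(4 × 0.11 × 80) = 0.07273; exp(−0.07273) = 0.9299.
C = 0.1750 × 0.9299 = 0.163 kg/m³.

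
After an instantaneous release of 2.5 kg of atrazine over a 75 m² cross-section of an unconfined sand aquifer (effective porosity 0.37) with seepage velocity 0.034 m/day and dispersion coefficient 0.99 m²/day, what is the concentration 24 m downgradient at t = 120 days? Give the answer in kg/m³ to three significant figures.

For an instantaneous plane source, C(x,t) = M/(n_e·A·√(4πDt)) · exp(−(x−vt)²/(4Dt)), with n_e·A the pore (flow) area.
Plume center vt = 0.034 × 120 = 4.08 m, so the well at 24 m is 19.92 m downgradient of the peak.
√(4πDt) = 38.64 m, giving peak height M/(n_e·A·√(4πDt)) = 2.5/(0.37 × 75 × 38.64) = 0.002332 kg/m³.
(x−vt)²/(4Dt) = (19.92)²/(4 × 0.99 × 120) = 0.8350; exp(−0.8350) = 0.4339.
C = 0.002332 × 0.4339 = 0.00101 kg/m³.

0.00101 kg/m³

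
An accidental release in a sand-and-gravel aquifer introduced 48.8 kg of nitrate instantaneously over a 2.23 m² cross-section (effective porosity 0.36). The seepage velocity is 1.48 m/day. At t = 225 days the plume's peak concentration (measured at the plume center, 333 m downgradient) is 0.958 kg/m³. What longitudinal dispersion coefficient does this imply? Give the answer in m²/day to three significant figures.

At the plume center C_max = M/(n_e·A·√(4πDt)), so D = M²/(4πt·(n_e·A·C_max)²).
n_e·A·C_max = 0.36 × 2.23 × 0.958 = 0.7691 kg/m.
D = 48.8²/(4π × 225 × 0.7691²) = 1.42 m²/day.

1.42 m²/day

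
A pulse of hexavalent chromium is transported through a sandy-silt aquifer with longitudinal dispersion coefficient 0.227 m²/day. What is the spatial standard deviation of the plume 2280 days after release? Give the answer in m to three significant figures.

32.2 m

Dispersive spreading gives a Gaussian with σ² = 2Dt; advection only shifts the center.
σ = √(2 × 0.227 × 2280) = 32.2 m.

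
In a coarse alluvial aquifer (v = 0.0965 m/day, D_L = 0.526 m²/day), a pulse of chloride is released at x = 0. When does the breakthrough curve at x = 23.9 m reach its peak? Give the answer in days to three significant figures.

198 days

For the 1D instantaneous-source solution, setting ∂C/∂t = 0 at fixed x gives v²t² + 2Dt − x² = 0, so t = (√(D² + v²x²) − D)/v².
√(D² + v²x²) = √(0.526² + 0.0965² × 23.9²) = 2.366; v² = 0.00931225.
t = (2.366 − 0.526)/0.00931225 = 198 days (vs. the pure-advection estimate x/v = 248 d).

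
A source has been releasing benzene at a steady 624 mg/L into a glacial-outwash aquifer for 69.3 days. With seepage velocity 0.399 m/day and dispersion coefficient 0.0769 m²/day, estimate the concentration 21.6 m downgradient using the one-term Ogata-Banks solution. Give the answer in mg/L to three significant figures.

For a continuous step input, C/C₀ ≈ ½·erfc((x−vt)/(2√(Dt))).
vt = 0.399 × 69.3 = 27.6507 m and 2√(Dt) = 2√(0.0769 × 69.3) = 4.617 m.
Argument (x−vt)/(2√(Dt)) = (21.6 − 27.6507)/4.617 = -1.311; ½·erfc(-1.311) = 0.9681.
C = 624 × 0.9681 = 604 mg/L.

604 mg/L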